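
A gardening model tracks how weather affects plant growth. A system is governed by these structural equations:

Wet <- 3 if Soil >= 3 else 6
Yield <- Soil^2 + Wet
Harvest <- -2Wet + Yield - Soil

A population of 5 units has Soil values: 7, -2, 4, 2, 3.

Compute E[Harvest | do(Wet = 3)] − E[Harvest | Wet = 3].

The intervention sets Wet=3 in all 5 units regardless of Soil. Recomputing Harvest per unit gives 39, 3, 9, -1, 3; average 10.6.
Conditioning on Wet=3 selects the 3 unit(s) with Soil ∈ {7, 4, 3}. Their Harvest values: 39, 9, 3. Mean = 17.
Difference = 10.6 − 17 = -6.4.

-6.4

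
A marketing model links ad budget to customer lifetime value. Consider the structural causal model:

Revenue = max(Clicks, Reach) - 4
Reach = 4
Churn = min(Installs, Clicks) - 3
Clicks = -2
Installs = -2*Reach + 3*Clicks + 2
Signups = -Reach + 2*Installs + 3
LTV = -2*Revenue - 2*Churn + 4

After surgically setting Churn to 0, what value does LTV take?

4

Under do(Churn=0), the mechanism Churn = min(Installs, Clicks) - 3 is discarded; Churn is fixed at 0.
Revenue = max(Clicks, Reach) - 4  [with Clicks=-2, Reach=4]  = 0
LTV = -2*Revenue - 2*Churn + 4  [with Revenue=0, Churn=0]  = 4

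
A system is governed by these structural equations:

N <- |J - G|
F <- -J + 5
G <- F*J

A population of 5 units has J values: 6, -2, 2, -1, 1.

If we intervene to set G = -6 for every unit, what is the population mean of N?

Every unit gets G=-6 under the intervention. N values become 12, 4, 8, 5, 7; E[N|do(G=-6)] = 7.2.

7.2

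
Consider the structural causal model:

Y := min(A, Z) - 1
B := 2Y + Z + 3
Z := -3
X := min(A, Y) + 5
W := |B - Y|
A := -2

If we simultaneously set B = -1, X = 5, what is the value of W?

3

Setting B = -1, X = 5 by intervention discards those variables' equations.
Y = min(A, Z) - 1  [with A=-2, Z=-3]  = -4
W = |B - Y|  [with B=-1, Y=-4]  = 3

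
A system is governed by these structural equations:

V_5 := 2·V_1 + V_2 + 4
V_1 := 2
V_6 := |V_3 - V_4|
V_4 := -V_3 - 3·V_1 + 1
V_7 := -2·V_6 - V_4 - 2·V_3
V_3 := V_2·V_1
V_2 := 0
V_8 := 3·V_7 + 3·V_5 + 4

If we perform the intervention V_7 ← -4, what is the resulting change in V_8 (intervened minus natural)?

do(V_7=-4) replaces the equation V_7 := -2·V_6 - V_4 - 2·V_3 with the constant V_7 = -4.
V_5 = 2·V_1 + V_2 + 4  [with V_1=2, V_2=0]  = 8
V_8 = 3·V_7 + 3·V_5 + 4  [with V_7=-4, V_5=8]  = 16
Without intervention: V_3 = V_2·V_1  [with V_2=0, V_1=2]  = 0; V_4 = -V_3 - 3·V_1 + 1  [with V_3=0, V_1=2]  = -5; V_5 = 2·V_1 + V_2 + 4  [with V_1=2, V_2=0]  = 8; V_6 = |V_3 - V_4|  [with V_3=0, V_4=-5]  = 5; V_7 = -2·V_6 - V_4 - 2·V_3  [with V_6=5, V_4=-5, V_3=0]  = -5; V_8 = 3·V_7 + 3·V_5 + 4  [with V_7=-5, V_5=8]  = 13.
Change = 16 − 13 = 3.

3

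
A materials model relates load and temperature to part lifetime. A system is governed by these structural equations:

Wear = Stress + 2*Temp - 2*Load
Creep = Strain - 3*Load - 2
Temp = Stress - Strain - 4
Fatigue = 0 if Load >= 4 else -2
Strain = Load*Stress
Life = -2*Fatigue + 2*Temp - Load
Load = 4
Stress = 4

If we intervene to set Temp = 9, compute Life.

do(Temp=9) replaces the equation Temp = Stress - Strain - 4 with the constant Temp = 9.
Fatigue = 0 if Load >= 4 else -2  [with Load=4]  = 0
Life = -2*Fatigue + 2*Temp - Load  [with Fatigue=0, Temp=9, Load=4]  = 14

14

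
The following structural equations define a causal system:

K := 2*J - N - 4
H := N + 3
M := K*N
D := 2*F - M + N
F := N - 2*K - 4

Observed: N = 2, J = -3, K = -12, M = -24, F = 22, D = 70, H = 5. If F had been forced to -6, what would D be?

The intervention breaks the incoming arrows to F: F := N - 2*K - 4 no longer applies, and F = -6.
K = 2*J - N - 4  [with J=-3, N=2]  = -12
M = K*N  [with K=-12, N=2]  = -24
D = 2*F - M + N  [with F=-6, M=-24, N=2]  = 14

14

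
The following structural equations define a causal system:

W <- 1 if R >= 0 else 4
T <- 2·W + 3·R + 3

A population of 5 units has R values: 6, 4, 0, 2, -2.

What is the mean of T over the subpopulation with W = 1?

14

Conditioning on W=1 selects the 4 unit(s) with R ∈ {6, 4, 0, 2}. Their T values: 23, 17, 5, 11. Mean = 14.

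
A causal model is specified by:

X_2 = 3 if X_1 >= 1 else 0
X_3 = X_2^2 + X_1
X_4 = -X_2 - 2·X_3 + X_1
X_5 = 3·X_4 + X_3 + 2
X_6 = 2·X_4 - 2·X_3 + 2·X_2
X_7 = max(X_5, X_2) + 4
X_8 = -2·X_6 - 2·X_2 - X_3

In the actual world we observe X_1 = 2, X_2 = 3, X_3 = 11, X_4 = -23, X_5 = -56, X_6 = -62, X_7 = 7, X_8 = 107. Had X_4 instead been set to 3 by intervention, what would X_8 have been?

do(X_4=3) replaces the equation X_4 = -X_2 - 2·X_3 + X_1 with the constant X_4 = 3.
X_2 = 3 if X_1 >= 1 else 0  [with X_1=2]  = 3
X_3 = X_2^2 + X_1  [with X_2=3, X_1=2]  = 11
X_6 = 2·X_4 - 2·X_3 + 2·X_2  [with X_4=3, X_3=11, X_2=3]  = -10
X_8 = -2·X_6 - 2·X_2 - X_3  [with X_6=-10, X_2=3, X_3=11]  = 3

3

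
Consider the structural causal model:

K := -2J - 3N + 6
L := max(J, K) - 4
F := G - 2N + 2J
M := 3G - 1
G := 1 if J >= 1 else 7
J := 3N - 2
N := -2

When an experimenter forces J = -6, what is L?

20

Under do(J=-6), the mechanism J := 3N - 2 is discarded; J is fixed at -6.
K = -2J - 3N + 6  [with J=-6, N=-2]  = 24
L = max(J, K) - 4  [with J=-6, K=24]  = 20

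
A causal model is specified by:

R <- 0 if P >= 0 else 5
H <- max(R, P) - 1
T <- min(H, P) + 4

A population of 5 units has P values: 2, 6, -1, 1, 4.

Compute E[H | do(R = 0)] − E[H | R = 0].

Every unit gets R=0 under the intervention. H values become 1, 5, -1, 0, 3; E[H|do(R=0)] = 1.6.
E[H|R=0] averages over only the 4 units with R=0 (P = 2, 6, 1, 4): H = 1, 5, 0, 3, mean 2.25.
Difference = 1.6 − 2.25 = -0.65.

-0.65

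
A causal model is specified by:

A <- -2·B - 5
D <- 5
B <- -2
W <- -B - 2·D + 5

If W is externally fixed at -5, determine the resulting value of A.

-1

The intervention breaks the incoming arrows to W: W <- -B - 2·D + 5 no longer applies, and W = -5.
A is not downstream of the intervention, so its value is determined by the original equations.
A = -2·B - 5  [with B=-2]  = -1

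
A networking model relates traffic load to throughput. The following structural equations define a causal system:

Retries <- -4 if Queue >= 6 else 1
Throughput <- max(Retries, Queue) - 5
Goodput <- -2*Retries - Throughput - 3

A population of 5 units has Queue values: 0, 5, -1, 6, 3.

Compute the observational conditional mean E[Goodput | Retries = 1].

Conditioning on Retries=1 selects the 4 unit(s) with Queue ∈ {0, 5, -1, 3}. Their Goodput values: -1, -5, -1, -3. Mean = -2.5.

-2.5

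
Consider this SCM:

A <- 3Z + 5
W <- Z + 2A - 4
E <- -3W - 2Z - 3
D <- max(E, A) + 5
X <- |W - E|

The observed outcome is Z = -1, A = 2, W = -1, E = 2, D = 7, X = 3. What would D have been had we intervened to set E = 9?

14

Intervening sets E = 9 and removes its equation (E <- -3W - 2Z - 3).
A = 3Z + 5  [with Z=-1]  = 2
D = max(E, A) + 5  [with E=9, A=2]  = 14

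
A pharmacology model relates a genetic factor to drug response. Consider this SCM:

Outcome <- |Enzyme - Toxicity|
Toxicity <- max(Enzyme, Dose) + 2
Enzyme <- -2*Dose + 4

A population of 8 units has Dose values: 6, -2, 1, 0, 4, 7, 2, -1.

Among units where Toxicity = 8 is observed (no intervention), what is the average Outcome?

9

Conditioning on Toxicity=8 selects the 2 unit(s) with Dose ∈ {6, -1}. Their Outcome values: 16, 2. Mean = 9.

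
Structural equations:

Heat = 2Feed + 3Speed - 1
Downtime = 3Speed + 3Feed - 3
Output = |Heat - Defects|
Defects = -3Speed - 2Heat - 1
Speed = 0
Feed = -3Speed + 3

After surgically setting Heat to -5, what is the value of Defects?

9

The intervention breaks the incoming arrows to Heat: Heat = 2Feed + 3Speed - 1 no longer applies, and Heat = -5.
Defects = -3Speed - 2Heat - 1  [with Speed=0, Heat=-5]  = 9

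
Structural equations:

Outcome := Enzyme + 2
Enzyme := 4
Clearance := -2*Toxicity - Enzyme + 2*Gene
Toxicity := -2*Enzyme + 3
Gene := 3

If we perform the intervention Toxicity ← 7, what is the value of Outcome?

do(Toxicity=7) replaces the equation Toxicity := -2*Enzyme + 3 with the constant Toxicity = 7.
Outcome is not downstream of the intervention, so its value is determined by the original equations.
Outcome = Enzyme + 2  [with Enzyme=4]  = 6

6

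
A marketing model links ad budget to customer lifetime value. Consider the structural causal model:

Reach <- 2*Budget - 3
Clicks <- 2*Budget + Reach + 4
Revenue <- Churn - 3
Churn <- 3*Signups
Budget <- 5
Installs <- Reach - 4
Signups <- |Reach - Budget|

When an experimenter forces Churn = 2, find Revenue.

Intervening sets Churn = 2 and removes its equation (Churn <- 3*Signups).
Revenue = Churn - 3  [with Churn=2]  = -1

-1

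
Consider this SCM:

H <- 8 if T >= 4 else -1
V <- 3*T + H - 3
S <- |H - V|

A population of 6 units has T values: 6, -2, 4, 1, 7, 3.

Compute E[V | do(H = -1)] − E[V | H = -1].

7.5

The intervention sets H=-1 in all 6 units regardless of T. Recomputing V per unit gives 14, -10, 8, -1, 17, 5; average 5.5.
Observing H=-1 restricts to units where H's equation naturally yields -1: T ∈ {-2, 1, 3}. In that subpopulation V = -10, -1, 5, mean -2.
Difference = 5.5 − (-2) = 7.5.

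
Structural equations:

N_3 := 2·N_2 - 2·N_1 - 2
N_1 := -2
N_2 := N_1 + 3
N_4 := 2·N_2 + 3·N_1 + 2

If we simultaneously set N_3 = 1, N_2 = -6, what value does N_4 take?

-16

The joint intervention fixes N_3 = 1, N_2 = -6, removing each variable's own equation.
N_4 = 2·N_2 + 3·N_1 + 2  [with N_2=-6, N_1=-2]  = -16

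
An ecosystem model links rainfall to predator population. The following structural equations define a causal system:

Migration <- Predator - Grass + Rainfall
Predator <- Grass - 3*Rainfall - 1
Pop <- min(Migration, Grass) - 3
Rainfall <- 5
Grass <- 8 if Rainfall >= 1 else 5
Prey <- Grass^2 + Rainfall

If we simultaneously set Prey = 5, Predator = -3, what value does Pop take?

Setting Prey = 5, Predator = -3 by intervention discards those variables' equations.
Grass = 8 if Rainfall >= 1 else 5  [with Rainfall=5]  = 8
Migration = Predator - Grass + Rainfall  [with Predator=-3, Grass=8, Rainfall=5]  = -6
Pop = min(Migration, Grass) - 3  [with Migration=-6, Grass=8]  = -9

-9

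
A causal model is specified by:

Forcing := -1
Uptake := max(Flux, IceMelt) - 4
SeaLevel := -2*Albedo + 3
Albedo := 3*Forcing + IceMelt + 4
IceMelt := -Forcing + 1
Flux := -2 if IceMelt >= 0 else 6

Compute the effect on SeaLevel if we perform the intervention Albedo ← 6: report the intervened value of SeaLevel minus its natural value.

-6

The intervention breaks the incoming arrows to Albedo: Albedo := 3*Forcing + IceMelt + 4 no longer applies, and Albedo = 6.
SeaLevel = -2*Albedo + 3  [with Albedo=6]  = -9
Without intervention: IceMelt = -Forcing + 1  [with Forcing=-1]  = 2; Albedo = 3*Forcing + IceMelt + 4  [with Forcing=-1, IceMelt=2]  = 3; SeaLevel = -2*Albedo + 3  [with Albedo=3]  = -3.
Change = -9 − (-3) = -6.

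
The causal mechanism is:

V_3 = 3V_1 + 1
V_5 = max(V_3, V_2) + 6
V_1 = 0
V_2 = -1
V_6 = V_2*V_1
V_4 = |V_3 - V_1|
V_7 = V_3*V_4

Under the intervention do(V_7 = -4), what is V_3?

1

Intervening sets V_7 = -4 and removes its equation (V_7 = V_3*V_4).
V_3 is not downstream of the intervention, so its value is determined by the original equations.
V_3 = 3V_1 + 1  [with V_1=0]  = 1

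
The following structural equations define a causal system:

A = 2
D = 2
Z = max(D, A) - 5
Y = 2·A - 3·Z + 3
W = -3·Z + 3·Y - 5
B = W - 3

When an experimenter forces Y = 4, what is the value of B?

Under do(Y=4), the mechanism Y = 2·A - 3·Z + 3 is discarded; Y is fixed at 4.
Z = max(D, A) - 5  [with D=2, A=2]  = -3
W = -3·Z + 3·Y - 5  [with Z=-3, Y=4]  = 16
B = W - 3  [with W=16]  = 13

13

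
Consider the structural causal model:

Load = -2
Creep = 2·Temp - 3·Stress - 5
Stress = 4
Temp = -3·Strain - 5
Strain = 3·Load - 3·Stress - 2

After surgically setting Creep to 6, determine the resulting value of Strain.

-20

do(Creep=6) replaces the equation Creep = 2·Temp - 3·Stress - 5 with the constant Creep = 6.
Strain is not downstream of the intervention, so its value is determined by the original equations.
Strain = 3·Load - 3·Stress - 2  [with Load=-2, Stress=4]  = -20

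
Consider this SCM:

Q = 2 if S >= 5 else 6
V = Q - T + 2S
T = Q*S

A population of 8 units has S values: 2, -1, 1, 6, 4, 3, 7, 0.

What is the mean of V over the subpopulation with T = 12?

0

Conditioning on T=12 selects the 2 unit(s) with S ∈ {2, 6}. Their V values: -2, 2. Mean = 0.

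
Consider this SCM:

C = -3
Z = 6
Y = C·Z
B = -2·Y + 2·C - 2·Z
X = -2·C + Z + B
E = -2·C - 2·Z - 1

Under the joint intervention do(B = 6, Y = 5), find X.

18

The joint intervention fixes B = 6, Y = 5, removing each variable's own equation.
X = -2·C + Z + B  [with C=-3, Z=6, B=6]  = 18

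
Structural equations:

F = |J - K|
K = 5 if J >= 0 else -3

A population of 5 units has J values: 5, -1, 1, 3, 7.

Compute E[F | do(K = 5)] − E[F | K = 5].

Under do(K=5), K's equation is replaced by K=5 for every unit. Per-unit F: 0, 6, 4, 2, 2. Mean = 2.8.
Conditioning on K=5 selects the 4 unit(s) with J ∈ {5, 1, 3, 7}. Their F values: 0, 4, 2, 2. Mean = 2.
Difference = 2.8 − 2 = 0.8.

0.8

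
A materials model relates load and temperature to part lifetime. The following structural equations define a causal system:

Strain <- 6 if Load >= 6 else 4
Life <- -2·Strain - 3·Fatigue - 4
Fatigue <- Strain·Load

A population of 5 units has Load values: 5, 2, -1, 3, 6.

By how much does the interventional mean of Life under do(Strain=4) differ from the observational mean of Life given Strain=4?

-9

do(Strain=4) breaks Strain's dependence on Load. With Strain=4 fixed, Life across the units is -72, -36, 0, -48, -84, mean -48.
Observing Strain=4 restricts to units where Strain's equation naturally yields 4: Load ∈ {5, 2, -1, 3}. In that subpopulation Life = -72, -36, 0, -48, mean -39.
Difference = -48 − (-39) = -9.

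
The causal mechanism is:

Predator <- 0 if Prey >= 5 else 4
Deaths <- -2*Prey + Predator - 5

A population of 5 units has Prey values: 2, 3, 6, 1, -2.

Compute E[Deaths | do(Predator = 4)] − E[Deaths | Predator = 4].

-2

The intervention sets Predator=4 in all 5 units regardless of Prey. Recomputing Deaths per unit gives -5, -7, -13, -3, 3; average -5.
E[Deaths|Predator=4] averages over only the 4 units with Predator=4 (Prey = 2, 3, 1, -2): Deaths = -5, -7, -3, 3, mean -3.
Difference = -5 − (-3) = -2.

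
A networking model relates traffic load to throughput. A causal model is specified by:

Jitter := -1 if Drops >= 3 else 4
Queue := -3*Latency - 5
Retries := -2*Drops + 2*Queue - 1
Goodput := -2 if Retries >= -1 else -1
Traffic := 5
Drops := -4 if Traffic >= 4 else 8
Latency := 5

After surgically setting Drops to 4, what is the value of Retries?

-49

Intervening sets Drops = 4 and removes its equation (Drops := -4 if Traffic >= 4 else 8).
Queue = -3*Latency - 5  [with Latency=5]  = -20
Retries = -2*Drops + 2*Queue - 1  [with Drops=4, Queue=-20]  = -49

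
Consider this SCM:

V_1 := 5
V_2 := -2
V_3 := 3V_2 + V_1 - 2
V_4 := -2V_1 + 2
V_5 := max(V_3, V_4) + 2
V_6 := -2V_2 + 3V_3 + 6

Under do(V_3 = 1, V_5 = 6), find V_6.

Setting V_3 = 1, V_5 = 6 by intervention discards those variables' equations.
V_6 = -2V_2 + 3V_3 + 6  [with V_2=-2, V_3=1]  = 13

13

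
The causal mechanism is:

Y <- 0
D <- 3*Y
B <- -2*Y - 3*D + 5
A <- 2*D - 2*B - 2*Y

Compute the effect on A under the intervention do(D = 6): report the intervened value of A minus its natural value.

48

Under do(D=6), the mechanism D <- 3*Y is discarded; D is fixed at 6.
B = -2*Y - 3*D + 5  [with Y=0, D=6]  = -13
A = 2*D - 2*B - 2*Y  [with D=6, B=-13, Y=0]  = 38
Without intervention: D = 3*Y  [with Y=0]  = 0; B = -2*Y - 3*D + 5  [with Y=0, D=0]  = 5; A = 2*D - 2*B - 2*Y  [with D=0, B=5, Y=0]  = -10.
Change = 38 − (-10) = 48.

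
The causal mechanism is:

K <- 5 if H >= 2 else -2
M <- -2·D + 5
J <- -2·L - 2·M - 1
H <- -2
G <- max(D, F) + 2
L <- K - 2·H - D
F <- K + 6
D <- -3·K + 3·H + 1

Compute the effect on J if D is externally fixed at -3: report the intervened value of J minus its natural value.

-24

The intervention breaks the incoming arrows to D: D <- -3·K + 3·H + 1 no longer applies, and D = -3.
K = 5 if H >= 2 else -2  [with H=-2]  = -2
M = -2·D + 5  [with D=-3]  = 11
L = K - 2·H - D  [with K=-2, H=-2, D=-3]  = 5
J = -2·L - 2·M - 1  [with L=5, M=11]  = -33
Without intervention: K = 5 if H >= 2 else -2  [with H=-2]  = -2; D = -3·K + 3·H + 1  [with K=-2, H=-2]  = 1; M = -2·D + 5  [with D=1]  = 3; L = K - 2·H - D  [with K=-2, H=-2, D=1]  = 1; J = -2·L - 2·M - 1  [with L=1, M=3]  = -9.
Change = -33 − (-9) = -24.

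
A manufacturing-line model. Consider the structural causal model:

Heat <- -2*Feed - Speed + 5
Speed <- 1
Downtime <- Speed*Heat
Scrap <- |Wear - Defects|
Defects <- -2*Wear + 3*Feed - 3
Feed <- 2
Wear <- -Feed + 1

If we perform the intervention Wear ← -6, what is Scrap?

Under do(Wear=-6), the mechanism Wear <- -Feed + 1 is discarded; Wear is fixed at -6.
Defects = -2*Wear + 3*Feed - 3  [with Wear=-6, Feed=2]  = 15
Scrap = |Wear - Defects|  [with Wear=-6, Defects=15]  = 21

21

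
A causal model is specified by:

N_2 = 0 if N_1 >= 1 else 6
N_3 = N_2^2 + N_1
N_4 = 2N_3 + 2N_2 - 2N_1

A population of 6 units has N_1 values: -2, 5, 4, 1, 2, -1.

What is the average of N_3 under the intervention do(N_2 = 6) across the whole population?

do(N_2=6) breaks N_2's dependence on N_1. With N_2=6 fixed, N_3 across the units is 34, 41, 40, 37, 38, 35, mean 37.5.

37.5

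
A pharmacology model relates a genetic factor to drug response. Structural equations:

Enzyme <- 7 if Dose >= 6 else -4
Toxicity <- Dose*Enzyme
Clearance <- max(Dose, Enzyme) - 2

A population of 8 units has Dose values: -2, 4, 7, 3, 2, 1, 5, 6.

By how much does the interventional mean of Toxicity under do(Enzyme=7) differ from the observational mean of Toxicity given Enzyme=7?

-22.75

Every unit gets Enzyme=7 under the intervention. Toxicity values become -14, 28, 49, 21, 14, 7, 35, 42; E[Toxicity|do(Enzyme=7)] = 22.75.
Observing Enzyme=7 restricts to units where Enzyme's equation naturally yields 7: Dose ∈ {7, 6}. In that subpopulation Toxicity = 49, 42, mean 45.5.
Difference = 22.75 − 45.5 = -22.75.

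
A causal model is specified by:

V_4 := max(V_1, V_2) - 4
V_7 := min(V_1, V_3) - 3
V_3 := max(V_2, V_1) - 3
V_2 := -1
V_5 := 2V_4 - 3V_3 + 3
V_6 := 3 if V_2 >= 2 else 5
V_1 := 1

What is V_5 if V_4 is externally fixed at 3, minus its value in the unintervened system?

Intervening sets V_4 = 3 and removes its equation (V_4 := max(V_1, V_2) - 4).
V_3 = max(V_2, V_1) - 3  [with V_2=-1, V_1=1]  = -2
V_5 = 2V_4 - 3V_3 + 3  [with V_4=3, V_3=-2]  = 15
Without intervention: V_3 = max(V_2, V_1) - 3  [with V_2=-1, V_1=1]  = -2; V_4 = max(V_1, V_2) - 4  [with V_1=1, V_2=-1]  = -3; V_5 = 2V_4 - 3V_3 + 3  [with V_4=-3, V_3=-2]  = 3.
Change = 15 − 3 = 12.

12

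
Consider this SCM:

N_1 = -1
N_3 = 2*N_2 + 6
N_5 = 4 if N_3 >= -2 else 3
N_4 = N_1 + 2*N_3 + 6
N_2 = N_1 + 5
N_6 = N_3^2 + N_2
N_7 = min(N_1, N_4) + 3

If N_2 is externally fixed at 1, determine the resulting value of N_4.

Under do(N_2=1), the mechanism N_2 = N_1 + 5 is discarded; N_2 is fixed at 1.
N_3 = 2*N_2 + 6  [with N_2=1]  = 8
N_4 = N_1 + 2*N_3 + 6  [with N_1=-1, N_3=8]  = 21

21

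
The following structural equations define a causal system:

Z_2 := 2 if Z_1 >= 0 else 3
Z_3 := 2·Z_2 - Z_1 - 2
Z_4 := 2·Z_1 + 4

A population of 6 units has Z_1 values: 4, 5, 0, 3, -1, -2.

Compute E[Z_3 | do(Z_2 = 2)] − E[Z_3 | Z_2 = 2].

1.5

Under do(Z_2=2), Z_2's equation is replaced by Z_2=2 for every unit. Per-unit Z_3: -2, -3, 2, -1, 3, 4. Mean = 0.5.
Conditioning on Z_2=2 selects the 4 unit(s) with Z_1 ∈ {4, 5, 0, 3}. Their Z_3 values: -2, -3, 2, -1. Mean = -1.
Difference = 0.5 − (-1) = 1.5.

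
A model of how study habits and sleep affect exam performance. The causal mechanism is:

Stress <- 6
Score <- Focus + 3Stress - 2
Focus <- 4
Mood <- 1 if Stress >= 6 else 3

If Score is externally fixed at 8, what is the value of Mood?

The intervention breaks the incoming arrows to Score: Score <- Focus + 3Stress - 2 no longer applies, and Score = 8.
Mood is not downstream of the intervention, so its value is determined by the original equations.
Mood = 1 if Stress >= 6 else 3  [with Stress=6]  = 1

1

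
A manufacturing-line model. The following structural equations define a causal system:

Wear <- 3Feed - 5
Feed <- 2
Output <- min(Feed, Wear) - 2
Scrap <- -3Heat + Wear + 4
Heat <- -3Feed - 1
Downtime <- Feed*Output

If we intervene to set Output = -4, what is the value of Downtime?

-8

The intervention breaks the incoming arrows to Output: Output <- min(Feed, Wear) - 2 no longer applies, and Output = -4.
Downtime = Feed*Output  [with Feed=2, Output=-4]  = -8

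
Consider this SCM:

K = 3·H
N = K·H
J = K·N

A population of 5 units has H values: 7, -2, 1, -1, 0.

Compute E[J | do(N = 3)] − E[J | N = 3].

9

The intervention sets N=3 in all 5 units regardless of H. Recomputing J per unit gives 63, -18, 9, -9, 0; average 9.
Observing N=3 restricts to units where N's equation naturally yields 3: H ∈ {1, -1}. In that subpopulation J = 9, -9, mean 0.
Difference = 9 − 0 = 9.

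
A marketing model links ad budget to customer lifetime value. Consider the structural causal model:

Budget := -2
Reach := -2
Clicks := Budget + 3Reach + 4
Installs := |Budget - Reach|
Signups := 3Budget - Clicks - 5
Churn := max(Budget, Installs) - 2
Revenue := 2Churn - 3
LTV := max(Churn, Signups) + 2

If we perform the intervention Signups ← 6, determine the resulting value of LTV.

8

do(Signups=6) replaces the equation Signups := 3Budget - Clicks - 5 with the constant Signups = 6.
Installs = |Budget - Reach|  [with Budget=-2, Reach=-2]  = 0
Churn = max(Budget, Installs) - 2  [with Budget=-2, Installs=0]  = -2
LTV = max(Churn, Signups) + 2  [with Churn=-2, Signups=6]  = 8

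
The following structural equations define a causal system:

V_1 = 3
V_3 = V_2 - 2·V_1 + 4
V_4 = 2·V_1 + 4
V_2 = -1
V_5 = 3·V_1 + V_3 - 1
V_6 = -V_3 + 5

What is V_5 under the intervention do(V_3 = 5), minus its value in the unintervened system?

do(V_3=5) replaces the equation V_3 = V_2 - 2·V_1 + 4 with the constant V_3 = 5.
V_5 = 3·V_1 + V_3 - 1  [with V_1=3, V_3=5]  = 13
Without intervention: V_3 = V_2 - 2·V_1 + 4  [with V_2=-1, V_1=3]  = -3; V_5 = 3·V_1 + V_3 - 1  [with V_1=3, V_3=-3]  = 5.
Change = 13 − 5 = 8.

8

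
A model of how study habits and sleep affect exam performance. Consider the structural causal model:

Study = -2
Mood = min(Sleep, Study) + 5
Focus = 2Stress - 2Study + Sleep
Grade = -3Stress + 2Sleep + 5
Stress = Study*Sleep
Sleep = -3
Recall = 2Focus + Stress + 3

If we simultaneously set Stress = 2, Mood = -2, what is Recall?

Setting Stress = 2, Mood = -2 by intervention discards those variables' equations.
Focus = 2Stress - 2Study + Sleep  [with Stress=2, Study=-2, Sleep=-3]  = 5
Recall = 2Focus + Stress + 3  [with Focus=5, Stress=2]  = 15

15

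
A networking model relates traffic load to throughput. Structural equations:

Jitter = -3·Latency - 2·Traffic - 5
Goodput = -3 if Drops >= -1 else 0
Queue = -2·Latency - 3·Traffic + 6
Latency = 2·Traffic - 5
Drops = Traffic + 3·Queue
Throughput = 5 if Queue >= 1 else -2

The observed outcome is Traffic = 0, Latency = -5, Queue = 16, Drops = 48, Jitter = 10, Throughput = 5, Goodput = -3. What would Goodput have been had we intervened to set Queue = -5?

0

The intervention breaks the incoming arrows to Queue: Queue = -2·Latency - 3·Traffic + 6 no longer applies, and Queue = -5.
Drops = Traffic + 3·Queue  [with Traffic=0, Queue=-5]  = -15
Goodput = -3 if Drops >= -1 else 0  [with Drops=-15]  = 0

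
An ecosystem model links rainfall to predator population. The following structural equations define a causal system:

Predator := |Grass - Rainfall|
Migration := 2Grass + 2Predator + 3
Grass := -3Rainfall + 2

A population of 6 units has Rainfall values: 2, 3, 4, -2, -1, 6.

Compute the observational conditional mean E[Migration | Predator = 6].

Observing Predator=6 restricts to units where Predator's equation naturally yields 6: Rainfall ∈ {2, -1}. In that subpopulation Migration = 7, 25, mean 16.

16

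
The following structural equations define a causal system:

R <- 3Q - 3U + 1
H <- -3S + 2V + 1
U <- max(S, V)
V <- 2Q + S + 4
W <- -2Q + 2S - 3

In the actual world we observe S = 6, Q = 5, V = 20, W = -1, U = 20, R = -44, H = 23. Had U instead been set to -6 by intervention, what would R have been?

34

The intervention breaks the incoming arrows to U: U <- max(S, V) no longer applies, and U = -6.
R = 3Q - 3U + 1  [with Q=5, U=-6]  = 34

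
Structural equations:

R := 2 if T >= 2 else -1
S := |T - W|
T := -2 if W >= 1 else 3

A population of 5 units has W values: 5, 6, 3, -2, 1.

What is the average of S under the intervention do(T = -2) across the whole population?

4.6

The intervention sets T=-2 in all 5 units regardless of W. Recomputing S per unit gives 7, 8, 5, 0, 3; average 4.6.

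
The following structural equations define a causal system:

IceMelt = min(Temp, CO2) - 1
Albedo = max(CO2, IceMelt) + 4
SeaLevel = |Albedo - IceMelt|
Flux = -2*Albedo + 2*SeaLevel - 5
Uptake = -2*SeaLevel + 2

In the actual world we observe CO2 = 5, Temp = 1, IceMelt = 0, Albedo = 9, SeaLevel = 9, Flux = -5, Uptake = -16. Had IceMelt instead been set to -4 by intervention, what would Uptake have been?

The intervention breaks the incoming arrows to IceMelt: IceMelt = min(Temp, CO2) - 1 no longer applies, and IceMelt = -4.
Albedo = max(CO2, IceMelt) + 4  [with CO2=5, IceMelt=-4]  = 9
SeaLevel = |Albedo - IceMelt|  [with Albedo=9, IceMelt=-4]  = 13
Uptake = -2*SeaLevel + 2  [with SeaLevel=13]  = -24

-24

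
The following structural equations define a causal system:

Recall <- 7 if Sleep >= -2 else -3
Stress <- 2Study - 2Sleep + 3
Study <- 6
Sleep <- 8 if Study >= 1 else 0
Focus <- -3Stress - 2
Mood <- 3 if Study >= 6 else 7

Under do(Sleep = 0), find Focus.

Under do(Sleep=0), the mechanism Sleep <- 8 if Study >= 1 else 0 is discarded; Sleep is fixed at 0.
Stress = 2Study - 2Sleep + 3  [with Study=6, Sleep=0]  = 15
Focus = -3Stress - 2  [with Stress=15]  = -47

-47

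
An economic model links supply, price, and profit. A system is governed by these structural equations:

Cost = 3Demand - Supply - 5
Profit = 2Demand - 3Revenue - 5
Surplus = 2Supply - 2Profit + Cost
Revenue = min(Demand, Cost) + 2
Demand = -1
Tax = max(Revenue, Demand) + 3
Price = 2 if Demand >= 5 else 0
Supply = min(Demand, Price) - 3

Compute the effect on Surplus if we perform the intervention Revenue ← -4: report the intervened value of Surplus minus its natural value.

do(Revenue=-4) replaces the equation Revenue = min(Demand, Cost) + 2 with the constant Revenue = -4.
Price = 2 if Demand >= 5 else 0  [with Demand=-1]  = 0
Supply = min(Demand, Price) - 3  [with Demand=-1, Price=0]  = -4
Cost = 3Demand - Supply - 5  [with Demand=-1, Supply=-4]  = -4
Profit = 2Demand - 3Revenue - 5  [with Demand=-1, Revenue=-4]  = 5
Surplus = 2Supply - 2Profit + Cost  [with Supply=-4, Profit=5, Cost=-4]  = -22
Without intervention: Price = 2 if Demand >= 5 else 0  [with Demand=-1]  = 0; Supply = min(Demand, Price) - 3  [with Demand=-1, Price=0]  = -4; Cost = 3Demand - Supply - 5  [with Demand=-1, Supply=-4]  = -4; Revenue = min(Demand, Cost) + 2  [with Demand=-1, Cost=-4]  = -2; Profit = 2Demand - 3Revenue - 5  [with Demand=-1, Revenue=-2]  = -1; Surplus = 2Supply - 2Profit + Cost  [with Supply=-4, Profit=-1, Cost=-4]  = -10.
Change = -22 − (-10) = -12.

-12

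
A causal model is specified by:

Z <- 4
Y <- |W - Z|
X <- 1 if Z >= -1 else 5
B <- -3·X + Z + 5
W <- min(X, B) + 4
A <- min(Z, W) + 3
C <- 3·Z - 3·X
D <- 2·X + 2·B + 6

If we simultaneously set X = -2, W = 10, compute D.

32

The joint intervention fixes X = -2, W = 10, removing each variable's own equation.
B = -3·X + Z + 5  [with X=-2, Z=4]  = 15
D = 2·X + 2·B + 6  [with X=-2, B=15]  = 32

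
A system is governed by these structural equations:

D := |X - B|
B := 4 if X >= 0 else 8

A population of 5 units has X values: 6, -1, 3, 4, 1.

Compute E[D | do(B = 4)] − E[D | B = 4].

do(B=4) breaks B's dependence on X. With B=4 fixed, D across the units is 2, 5, 1, 0, 3, mean 2.2.
Observing B=4 restricts to units where B's equation naturally yields 4: X ∈ {6, 3, 4, 1}. In that subpopulation D = 2, 1, 0, 3, mean 1.5.
Difference = 2.2 − 1.5 = 0.7.

0.7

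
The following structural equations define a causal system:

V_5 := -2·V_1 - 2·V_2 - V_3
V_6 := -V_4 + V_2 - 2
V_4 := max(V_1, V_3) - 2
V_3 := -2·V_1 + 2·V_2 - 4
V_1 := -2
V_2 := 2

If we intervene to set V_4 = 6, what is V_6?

-6

Under do(V_4=6), the mechanism V_4 := max(V_1, V_3) - 2 is discarded; V_4 is fixed at 6.
V_6 = -V_4 + V_2 - 2  [with V_4=6, V_2=2]  = -6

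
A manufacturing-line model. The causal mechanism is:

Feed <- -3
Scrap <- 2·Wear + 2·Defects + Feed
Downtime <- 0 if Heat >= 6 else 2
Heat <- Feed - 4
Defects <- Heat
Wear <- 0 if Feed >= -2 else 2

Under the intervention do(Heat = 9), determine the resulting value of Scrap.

do(Heat=9) replaces the equation Heat <- Feed - 4 with the constant Heat = 9.
Wear = 0 if Feed >= -2 else 2  [with Feed=-3]  = 2
Defects = Heat  [with Heat=9]  = 9
Scrap = 2·Wear + 2·Defects + Feed  [with Wear=2, Defects=9, Feed=-3]  = 19

19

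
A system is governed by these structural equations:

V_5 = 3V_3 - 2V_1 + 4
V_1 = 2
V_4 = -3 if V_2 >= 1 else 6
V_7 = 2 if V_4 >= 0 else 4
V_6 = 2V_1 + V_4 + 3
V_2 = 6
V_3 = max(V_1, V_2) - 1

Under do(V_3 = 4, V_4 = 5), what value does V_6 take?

12

Setting V_3 = 4, V_4 = 5 by intervention discards those variables' equations.
V_6 = 2V_1 + V_4 + 3  [with V_1=2, V_4=5]  = 12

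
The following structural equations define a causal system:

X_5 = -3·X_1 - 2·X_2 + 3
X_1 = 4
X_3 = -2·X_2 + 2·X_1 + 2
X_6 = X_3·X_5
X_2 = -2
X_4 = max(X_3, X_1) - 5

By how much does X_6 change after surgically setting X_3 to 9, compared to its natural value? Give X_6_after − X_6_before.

25

The intervention breaks the incoming arrows to X_3: X_3 = -2·X_2 + 2·X_1 + 2 no longer applies, and X_3 = 9.
X_5 = -3·X_1 - 2·X_2 + 3  [with X_1=4, X_2=-2]  = -5
X_6 = X_3·X_5  [with X_3=9, X_5=-5]  = -45
Without intervention: X_3 = -2·X_2 + 2·X_1 + 2  [with X_2=-2, X_1=4]  = 14; X_5 = -3·X_1 - 2·X_2 + 3  [with X_1=4, X_2=-2]  = -5; X_6 = X_3·X_5  [with X_3=14, X_5=-5]  = -70.
Change = -45 − (-70) = 25.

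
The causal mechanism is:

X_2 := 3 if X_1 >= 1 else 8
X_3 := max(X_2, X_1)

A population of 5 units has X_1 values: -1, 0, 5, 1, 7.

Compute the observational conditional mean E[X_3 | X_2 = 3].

5

Conditioning on X_2=3 selects the 3 unit(s) with X_1 ∈ {5, 1, 7}. Their X_3 values: 5, 3, 7. Mean = 5.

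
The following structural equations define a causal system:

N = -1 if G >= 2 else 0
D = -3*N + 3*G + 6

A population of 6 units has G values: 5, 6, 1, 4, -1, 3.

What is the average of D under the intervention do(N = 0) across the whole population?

15

Every unit gets N=0 under the intervention. D values become 21, 24, 9, 18, 3, 15; E[D|do(N=0)] = 15.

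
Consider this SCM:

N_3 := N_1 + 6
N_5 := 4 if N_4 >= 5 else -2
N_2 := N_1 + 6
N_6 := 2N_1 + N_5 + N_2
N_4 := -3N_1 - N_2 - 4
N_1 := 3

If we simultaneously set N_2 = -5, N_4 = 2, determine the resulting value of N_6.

-1

The joint intervention fixes N_2 = -5, N_4 = 2, removing each variable's own equation.
N_5 = 4 if N_4 >= 5 else -2  [with N_4=2]  = -2
N_6 = 2N_1 + N_5 + N_2  [with N_1=3, N_5=-2, N_2=-5]  = -1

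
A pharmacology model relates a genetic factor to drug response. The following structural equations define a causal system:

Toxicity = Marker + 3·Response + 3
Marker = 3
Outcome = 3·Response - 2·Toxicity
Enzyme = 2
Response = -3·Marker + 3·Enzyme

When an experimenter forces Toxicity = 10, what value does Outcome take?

Intervening sets Toxicity = 10 and removes its equation (Toxicity = Marker + 3·Response + 3).
Response = -3·Marker + 3·Enzyme  [with Marker=3, Enzyme=2]  = -3
Outcome = 3·Response - 2·Toxicity  [with Response=-3, Toxicity=10]  = -29

-29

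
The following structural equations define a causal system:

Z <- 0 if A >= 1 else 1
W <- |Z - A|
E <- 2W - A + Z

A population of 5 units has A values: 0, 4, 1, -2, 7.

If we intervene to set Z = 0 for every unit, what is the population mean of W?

do(Z=0) breaks Z's dependence on A. With Z=0 fixed, W across the units is 0, 4, 1, 2, 7, mean 2.8.

2.8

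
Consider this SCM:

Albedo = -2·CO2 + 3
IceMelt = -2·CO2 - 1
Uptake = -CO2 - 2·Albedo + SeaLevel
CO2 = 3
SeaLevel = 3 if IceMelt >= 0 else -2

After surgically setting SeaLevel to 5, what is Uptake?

8

Intervening sets SeaLevel = 5 and removes its equation (SeaLevel = 3 if IceMelt >= 0 else -2).
Albedo = -2·CO2 + 3  [with CO2=3]  = -3
Uptake = -CO2 - 2·Albedo + SeaLevel  [with CO2=3, Albedo=-3, SeaLevel=5]  = 8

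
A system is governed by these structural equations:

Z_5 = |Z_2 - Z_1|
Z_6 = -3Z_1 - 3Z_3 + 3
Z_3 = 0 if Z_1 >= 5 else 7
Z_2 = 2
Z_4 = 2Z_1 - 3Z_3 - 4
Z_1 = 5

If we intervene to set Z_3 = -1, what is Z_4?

9

The intervention breaks the incoming arrows to Z_3: Z_3 = 0 if Z_1 >= 5 else 7 no longer applies, and Z_3 = -1.
Z_4 = 2Z_1 - 3Z_3 - 4  [with Z_1=5, Z_3=-1]  = 9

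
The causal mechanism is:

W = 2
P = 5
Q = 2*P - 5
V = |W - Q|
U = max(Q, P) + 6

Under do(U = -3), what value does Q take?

do(U=-3) replaces the equation U = max(Q, P) + 6 with the constant U = -3.
Q is not downstream of the intervention, so its value is determined by the original equations.
Q = 2*P - 5  [with P=5]  = 5

5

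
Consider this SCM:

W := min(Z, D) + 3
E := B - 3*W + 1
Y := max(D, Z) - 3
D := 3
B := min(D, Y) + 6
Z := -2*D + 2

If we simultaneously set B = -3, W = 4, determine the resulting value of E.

-14

The joint intervention fixes B = -3, W = 4, removing each variable's own equation.
E = B - 3*W + 1  [with B=-3, W=4]  = -14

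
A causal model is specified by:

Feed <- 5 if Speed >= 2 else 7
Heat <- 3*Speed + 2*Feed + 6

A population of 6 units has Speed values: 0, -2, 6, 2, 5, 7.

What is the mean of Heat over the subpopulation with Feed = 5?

E[Heat|Feed=5] averages over only the 4 units with Feed=5 (Speed = 6, 2, 5, 7): Heat = 34, 22, 31, 37, mean 31.

31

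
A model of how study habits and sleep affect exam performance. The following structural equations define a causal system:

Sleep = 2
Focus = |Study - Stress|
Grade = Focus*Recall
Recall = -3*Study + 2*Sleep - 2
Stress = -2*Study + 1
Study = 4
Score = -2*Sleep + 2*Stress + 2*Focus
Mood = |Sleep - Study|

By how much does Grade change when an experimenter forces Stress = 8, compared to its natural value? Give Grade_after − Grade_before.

70

The intervention breaks the incoming arrows to Stress: Stress = -2*Study + 1 no longer applies, and Stress = 8.
Focus = |Study - Stress|  [with Study=4, Stress=8]  = 4
Recall = -3*Study + 2*Sleep - 2  [with Study=4, Sleep=2]  = -10
Grade = Focus*Recall  [with Focus=4, Recall=-10]  = -40
Without intervention: Stress = -2*Study + 1  [with Study=4]  = -7; Focus = |Study - Stress|  [with Study=4, Stress=-7]  = 11; Recall = -3*Study + 2*Sleep - 2  [with Study=4, Sleep=2]  = -10; Grade = Focus*Recall  [with Focus=11, Recall=-10]  = -110.
Change = -40 − (-110) = 70.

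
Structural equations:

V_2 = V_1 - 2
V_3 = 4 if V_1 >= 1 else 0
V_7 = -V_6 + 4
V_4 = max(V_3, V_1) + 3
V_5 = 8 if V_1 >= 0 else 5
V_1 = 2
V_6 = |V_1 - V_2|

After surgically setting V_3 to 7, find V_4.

The intervention breaks the incoming arrows to V_3: V_3 = 4 if V_1 >= 1 else 0 no longer applies, and V_3 = 7.
V_4 = max(V_3, V_1) + 3  [with V_3=7, V_1=2]  = 10

10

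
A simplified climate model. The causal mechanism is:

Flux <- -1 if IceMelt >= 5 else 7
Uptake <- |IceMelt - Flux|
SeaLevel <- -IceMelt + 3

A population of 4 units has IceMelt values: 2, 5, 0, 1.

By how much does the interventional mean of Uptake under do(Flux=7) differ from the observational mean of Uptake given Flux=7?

The intervention sets Flux=7 in all 4 units regardless of IceMelt. Recomputing Uptake per unit gives 5, 2, 7, 6; average 5.
Conditioning on Flux=7 selects the 3 unit(s) with IceMelt ∈ {2, 0, 1}. Their Uptake values: 5, 7, 6. Mean = 6.
Difference = 5 − 6 = -1.

-1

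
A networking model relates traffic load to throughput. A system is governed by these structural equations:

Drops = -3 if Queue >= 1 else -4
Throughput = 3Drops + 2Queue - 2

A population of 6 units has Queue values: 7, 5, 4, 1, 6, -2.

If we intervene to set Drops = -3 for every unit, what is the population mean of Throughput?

Under do(Drops=-3), Drops's equation is replaced by Drops=-3 for every unit. Per-unit Throughput: 3, -1, -3, -9, 1, -15. Mean = -4.

-4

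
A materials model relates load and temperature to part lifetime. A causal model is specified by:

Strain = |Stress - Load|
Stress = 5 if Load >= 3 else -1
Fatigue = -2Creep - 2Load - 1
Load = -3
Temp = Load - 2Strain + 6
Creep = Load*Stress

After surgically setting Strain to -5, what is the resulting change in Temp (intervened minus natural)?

14

The intervention breaks the incoming arrows to Strain: Strain = |Stress - Load| no longer applies, and Strain = -5.
Temp = Load - 2Strain + 6  [with Load=-3, Strain=-5]  = 13
Without intervention: Stress = 5 if Load >= 3 else -1  [with Load=-3]  = -1; Strain = |Stress - Load|  [with Stress=-1, Load=-3]  = 2; Temp = Load - 2Strain + 6  [with Load=-3, Strain=2]  = -1.
Change = 13 − (-1) = 14.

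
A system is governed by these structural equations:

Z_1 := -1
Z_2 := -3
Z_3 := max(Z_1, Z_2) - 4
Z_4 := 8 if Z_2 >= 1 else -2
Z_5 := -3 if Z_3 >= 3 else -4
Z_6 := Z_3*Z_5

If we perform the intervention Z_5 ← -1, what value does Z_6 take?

5

The intervention breaks the incoming arrows to Z_5: Z_5 := -3 if Z_3 >= 3 else -4 no longer applies, and Z_5 = -1.
Z_3 = max(Z_1, Z_2) - 4  [with Z_1=-1, Z_2=-3]  = -5
Z_6 = Z_3*Z_5  [with Z_3=-5, Z_5=-1]  = 5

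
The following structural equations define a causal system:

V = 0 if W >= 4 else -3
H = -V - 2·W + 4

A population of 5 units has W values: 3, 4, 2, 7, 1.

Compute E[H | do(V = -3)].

The intervention sets V=-3 in all 5 units regardless of W. Recomputing H per unit gives 1, -1, 3, -7, 5; average 0.2.

0.2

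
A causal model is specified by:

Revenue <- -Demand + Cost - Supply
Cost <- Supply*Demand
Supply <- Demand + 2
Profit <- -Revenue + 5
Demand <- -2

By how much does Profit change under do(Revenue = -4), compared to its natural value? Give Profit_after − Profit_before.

Intervening sets Revenue = -4 and removes its equation (Revenue <- -Demand + Cost - Supply).
Profit = -Revenue + 5  [with Revenue=-4]  = 9
Without intervention: Supply = Demand + 2  [with Demand=-2]  = 0; Cost = Supply*Demand  [with Supply=0, Demand=-2]  = 0; Revenue = -Demand + Cost - Supply  [with Demand=-2, Cost=0, Supply=0]  = 2; Profit = -Revenue + 5  [with Revenue=2]  = 3.
Change = 9 − 3 = 6.

6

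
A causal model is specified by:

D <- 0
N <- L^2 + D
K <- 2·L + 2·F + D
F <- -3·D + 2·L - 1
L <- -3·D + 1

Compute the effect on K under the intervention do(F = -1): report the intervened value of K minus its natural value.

-4

do(F=-1) replaces the equation F <- -3·D + 2·L - 1 with the constant F = -1.
L = -3·D + 1  [with D=0]  = 1
K = 2·L + 2·F + D  [with L=1, F=-1, D=0]  = 0
Without intervention: L = -3·D + 1  [with D=0]  = 1; F = -3·D + 2·L - 1  [with D=0, L=1]  = 1; K = 2·L + 2·F + D  [with L=1, F=1, D=0]  = 4.
Change = 0 − 4 = -4.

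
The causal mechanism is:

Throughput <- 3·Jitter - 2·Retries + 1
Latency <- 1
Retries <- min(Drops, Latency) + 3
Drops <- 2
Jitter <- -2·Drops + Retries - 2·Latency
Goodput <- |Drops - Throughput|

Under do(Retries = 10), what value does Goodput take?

The intervention breaks the incoming arrows to Retries: Retries <- min(Drops, Latency) + 3 no longer applies, and Retries = 10.
Jitter = -2·Drops + Retries - 2·Latency  [with Drops=2, Retries=10, Latency=1]  = 4
Throughput = 3·Jitter - 2·Retries + 1  [with Jitter=4, Retries=10]  = -7
Goodput = |Drops - Throughput|  [with Drops=2, Throughput=-7]  = 9

9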